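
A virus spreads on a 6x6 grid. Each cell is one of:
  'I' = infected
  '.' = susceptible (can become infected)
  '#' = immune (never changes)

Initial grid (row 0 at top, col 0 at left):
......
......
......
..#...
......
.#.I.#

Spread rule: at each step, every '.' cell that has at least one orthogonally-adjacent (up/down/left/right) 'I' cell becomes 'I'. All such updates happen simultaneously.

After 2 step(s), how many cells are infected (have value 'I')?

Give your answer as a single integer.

Answer: 7

Derivation:
Step 0 (initial): 1 infected
Step 1: +3 new -> 4 infected
Step 2: +3 new -> 7 infected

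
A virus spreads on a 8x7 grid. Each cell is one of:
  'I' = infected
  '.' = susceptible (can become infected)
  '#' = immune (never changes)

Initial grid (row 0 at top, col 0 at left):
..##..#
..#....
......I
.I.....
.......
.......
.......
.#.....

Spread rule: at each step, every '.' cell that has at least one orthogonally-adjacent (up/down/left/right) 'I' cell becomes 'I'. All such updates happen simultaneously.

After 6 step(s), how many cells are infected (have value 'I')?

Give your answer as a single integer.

Answer: 50

Derivation:
Step 0 (initial): 2 infected
Step 1: +7 new -> 9 infected
Step 2: +11 new -> 20 infected
Step 3: +12 new -> 32 infected
Step 4: +9 new -> 41 infected
Step 5: +6 new -> 47 infected
Step 6: +3 new -> 50 infected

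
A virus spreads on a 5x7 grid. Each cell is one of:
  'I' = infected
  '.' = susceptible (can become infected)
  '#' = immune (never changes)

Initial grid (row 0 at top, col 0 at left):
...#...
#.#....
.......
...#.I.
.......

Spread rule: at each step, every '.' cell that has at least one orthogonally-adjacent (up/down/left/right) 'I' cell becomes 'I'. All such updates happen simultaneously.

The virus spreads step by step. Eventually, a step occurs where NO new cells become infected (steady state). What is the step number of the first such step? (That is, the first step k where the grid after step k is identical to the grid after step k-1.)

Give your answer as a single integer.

Answer: 9

Derivation:
Step 0 (initial): 1 infected
Step 1: +4 new -> 5 infected
Step 2: +5 new -> 10 infected
Step 3: +5 new -> 15 infected
Step 4: +5 new -> 20 infected
Step 5: +3 new -> 23 infected
Step 6: +4 new -> 27 infected
Step 7: +2 new -> 29 infected
Step 8: +2 new -> 31 infected
Step 9: +0 new -> 31 infected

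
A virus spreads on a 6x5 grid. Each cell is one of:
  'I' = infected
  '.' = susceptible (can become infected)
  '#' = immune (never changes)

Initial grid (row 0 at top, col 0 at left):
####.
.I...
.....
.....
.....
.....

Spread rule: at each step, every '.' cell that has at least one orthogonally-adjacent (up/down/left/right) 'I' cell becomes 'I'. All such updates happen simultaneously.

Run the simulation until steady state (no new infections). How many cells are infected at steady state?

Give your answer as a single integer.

Answer: 26

Derivation:
Step 0 (initial): 1 infected
Step 1: +3 new -> 4 infected
Step 2: +4 new -> 8 infected
Step 3: +5 new -> 13 infected
Step 4: +6 new -> 19 infected
Step 5: +4 new -> 23 infected
Step 6: +2 new -> 25 infected
Step 7: +1 new -> 26 infected
Step 8: +0 new -> 26 infected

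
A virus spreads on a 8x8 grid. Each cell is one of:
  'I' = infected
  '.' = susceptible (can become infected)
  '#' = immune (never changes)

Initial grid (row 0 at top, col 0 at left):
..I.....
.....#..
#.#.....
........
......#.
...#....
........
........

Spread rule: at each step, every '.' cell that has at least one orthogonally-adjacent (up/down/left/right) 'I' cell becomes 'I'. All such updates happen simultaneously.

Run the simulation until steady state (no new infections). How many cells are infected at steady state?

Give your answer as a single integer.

Answer: 59

Derivation:
Step 0 (initial): 1 infected
Step 1: +3 new -> 4 infected
Step 2: +4 new -> 8 infected
Step 3: +5 new -> 13 infected
Step 4: +4 new -> 17 infected
Step 5: +8 new -> 25 infected
Step 6: +7 new -> 32 infected
Step 7: +7 new -> 39 infected
Step 8: +6 new -> 45 infected
Step 9: +7 new -> 52 infected
Step 10: +4 new -> 56 infected
Step 11: +2 new -> 58 infected
Step 12: +1 new -> 59 infected
Step 13: +0 new -> 59 infected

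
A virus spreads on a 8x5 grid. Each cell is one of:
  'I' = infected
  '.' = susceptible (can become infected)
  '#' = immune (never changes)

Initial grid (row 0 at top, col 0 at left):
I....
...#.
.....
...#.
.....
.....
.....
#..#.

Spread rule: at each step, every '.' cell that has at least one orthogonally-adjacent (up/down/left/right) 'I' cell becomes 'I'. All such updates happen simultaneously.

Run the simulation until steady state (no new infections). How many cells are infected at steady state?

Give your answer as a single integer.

Step 0 (initial): 1 infected
Step 1: +2 new -> 3 infected
Step 2: +3 new -> 6 infected
Step 3: +4 new -> 10 infected
Step 4: +4 new -> 14 infected
Step 5: +5 new -> 19 infected
Step 6: +4 new -> 23 infected
Step 7: +4 new -> 27 infected
Step 8: +4 new -> 31 infected
Step 9: +3 new -> 34 infected
Step 10: +1 new -> 35 infected
Step 11: +1 new -> 36 infected
Step 12: +0 new -> 36 infected

Answer: 36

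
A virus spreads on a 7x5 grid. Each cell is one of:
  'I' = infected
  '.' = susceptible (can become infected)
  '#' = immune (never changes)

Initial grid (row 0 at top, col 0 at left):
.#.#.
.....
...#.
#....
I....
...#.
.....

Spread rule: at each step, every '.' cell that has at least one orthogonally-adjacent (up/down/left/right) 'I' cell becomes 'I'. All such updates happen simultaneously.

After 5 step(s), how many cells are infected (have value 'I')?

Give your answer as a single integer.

Step 0 (initial): 1 infected
Step 1: +2 new -> 3 infected
Step 2: +4 new -> 7 infected
Step 3: +5 new -> 12 infected
Step 4: +6 new -> 18 infected
Step 5: +5 new -> 23 infected

Answer: 23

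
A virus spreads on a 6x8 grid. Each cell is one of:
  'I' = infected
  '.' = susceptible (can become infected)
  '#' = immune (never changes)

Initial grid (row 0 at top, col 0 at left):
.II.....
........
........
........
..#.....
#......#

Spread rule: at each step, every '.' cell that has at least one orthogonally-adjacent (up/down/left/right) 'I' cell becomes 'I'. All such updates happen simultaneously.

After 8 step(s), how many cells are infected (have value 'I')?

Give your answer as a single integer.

Step 0 (initial): 2 infected
Step 1: +4 new -> 6 infected
Step 2: +5 new -> 11 infected
Step 3: +6 new -> 17 infected
Step 4: +6 new -> 23 infected
Step 5: +7 new -> 30 infected
Step 6: +6 new -> 36 infected
Step 7: +4 new -> 40 infected
Step 8: +3 new -> 43 infected

Answer: 43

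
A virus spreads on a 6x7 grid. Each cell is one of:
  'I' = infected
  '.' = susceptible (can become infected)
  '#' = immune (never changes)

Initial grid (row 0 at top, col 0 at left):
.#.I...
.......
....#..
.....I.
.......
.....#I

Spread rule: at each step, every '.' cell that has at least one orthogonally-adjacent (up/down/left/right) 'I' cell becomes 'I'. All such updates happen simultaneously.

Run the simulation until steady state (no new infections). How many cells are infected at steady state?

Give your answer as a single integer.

Step 0 (initial): 3 infected
Step 1: +8 new -> 11 infected
Step 2: +8 new -> 19 infected
Step 3: +7 new -> 26 infected
Step 4: +5 new -> 31 infected
Step 5: +5 new -> 36 infected
Step 6: +2 new -> 38 infected
Step 7: +1 new -> 39 infected
Step 8: +0 new -> 39 infected

Answer: 39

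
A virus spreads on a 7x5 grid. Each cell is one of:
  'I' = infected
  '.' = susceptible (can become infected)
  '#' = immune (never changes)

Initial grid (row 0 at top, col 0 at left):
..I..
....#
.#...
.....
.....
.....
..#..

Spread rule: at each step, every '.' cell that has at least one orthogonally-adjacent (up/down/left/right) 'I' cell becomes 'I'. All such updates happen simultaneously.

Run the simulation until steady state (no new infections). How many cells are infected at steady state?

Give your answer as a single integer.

Step 0 (initial): 1 infected
Step 1: +3 new -> 4 infected
Step 2: +5 new -> 9 infected
Step 3: +3 new -> 12 infected
Step 4: +5 new -> 17 infected
Step 5: +5 new -> 22 infected
Step 6: +4 new -> 26 infected
Step 7: +4 new -> 30 infected
Step 8: +2 new -> 32 infected
Step 9: +0 new -> 32 infected

Answer: 32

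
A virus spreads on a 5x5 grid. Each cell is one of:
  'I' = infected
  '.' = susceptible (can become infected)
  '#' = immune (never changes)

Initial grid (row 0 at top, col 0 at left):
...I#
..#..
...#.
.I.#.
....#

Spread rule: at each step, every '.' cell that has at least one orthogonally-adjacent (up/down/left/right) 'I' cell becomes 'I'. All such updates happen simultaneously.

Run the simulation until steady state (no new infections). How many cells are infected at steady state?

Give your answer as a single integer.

Answer: 20

Derivation:
Step 0 (initial): 2 infected
Step 1: +6 new -> 8 infected
Step 2: +7 new -> 15 infected
Step 3: +4 new -> 19 infected
Step 4: +1 new -> 20 infected
Step 5: +0 new -> 20 infected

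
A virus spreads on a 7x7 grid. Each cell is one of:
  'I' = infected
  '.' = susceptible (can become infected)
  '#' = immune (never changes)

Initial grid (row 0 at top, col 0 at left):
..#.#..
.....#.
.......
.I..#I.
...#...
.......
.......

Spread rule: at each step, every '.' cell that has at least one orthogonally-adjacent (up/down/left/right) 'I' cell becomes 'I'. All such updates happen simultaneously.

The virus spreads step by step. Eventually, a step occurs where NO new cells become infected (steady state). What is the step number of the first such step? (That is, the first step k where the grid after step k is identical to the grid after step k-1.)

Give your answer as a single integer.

Answer: 6

Derivation:
Step 0 (initial): 2 infected
Step 1: +7 new -> 9 infected
Step 2: +12 new -> 21 infected
Step 3: +12 new -> 33 infected
Step 4: +8 new -> 41 infected
Step 5: +3 new -> 44 infected
Step 6: +0 new -> 44 infected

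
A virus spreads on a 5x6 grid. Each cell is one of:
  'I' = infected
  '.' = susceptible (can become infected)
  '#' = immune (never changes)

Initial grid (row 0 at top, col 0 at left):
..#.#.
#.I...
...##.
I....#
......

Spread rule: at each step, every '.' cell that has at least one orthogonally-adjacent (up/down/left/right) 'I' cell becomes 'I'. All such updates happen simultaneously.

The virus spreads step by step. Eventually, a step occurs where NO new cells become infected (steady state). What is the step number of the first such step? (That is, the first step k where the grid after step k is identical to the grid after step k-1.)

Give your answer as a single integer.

Answer: 7

Derivation:
Step 0 (initial): 2 infected
Step 1: +6 new -> 8 infected
Step 2: +6 new -> 14 infected
Step 3: +4 new -> 18 infected
Step 4: +4 new -> 22 infected
Step 5: +1 new -> 23 infected
Step 6: +1 new -> 24 infected
Step 7: +0 new -> 24 infected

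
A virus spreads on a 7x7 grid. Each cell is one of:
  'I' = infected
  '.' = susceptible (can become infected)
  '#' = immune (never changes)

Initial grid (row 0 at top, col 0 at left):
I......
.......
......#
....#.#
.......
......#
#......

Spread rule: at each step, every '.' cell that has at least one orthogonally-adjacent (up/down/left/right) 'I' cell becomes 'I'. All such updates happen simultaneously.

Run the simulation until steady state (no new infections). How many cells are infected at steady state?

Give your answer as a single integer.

Answer: 44

Derivation:
Step 0 (initial): 1 infected
Step 1: +2 new -> 3 infected
Step 2: +3 new -> 6 infected
Step 3: +4 new -> 10 infected
Step 4: +5 new -> 15 infected
Step 5: +6 new -> 21 infected
Step 6: +6 new -> 27 infected
Step 7: +5 new -> 32 infected
Step 8: +4 new -> 36 infected
Step 9: +3 new -> 39 infected
Step 10: +3 new -> 42 infected
Step 11: +1 new -> 43 infected
Step 12: +1 new -> 44 infected
Step 13: +0 new -> 44 infected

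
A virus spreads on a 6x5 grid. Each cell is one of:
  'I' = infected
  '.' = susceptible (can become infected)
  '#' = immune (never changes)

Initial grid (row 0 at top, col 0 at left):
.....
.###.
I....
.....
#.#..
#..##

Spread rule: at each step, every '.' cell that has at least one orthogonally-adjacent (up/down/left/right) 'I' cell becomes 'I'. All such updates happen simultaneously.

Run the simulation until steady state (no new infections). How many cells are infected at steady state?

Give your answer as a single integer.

Answer: 22

Derivation:
Step 0 (initial): 1 infected
Step 1: +3 new -> 4 infected
Step 2: +3 new -> 7 infected
Step 3: +4 new -> 11 infected
Step 4: +4 new -> 15 infected
Step 5: +5 new -> 20 infected
Step 6: +2 new -> 22 infected
Step 7: +0 new -> 22 infected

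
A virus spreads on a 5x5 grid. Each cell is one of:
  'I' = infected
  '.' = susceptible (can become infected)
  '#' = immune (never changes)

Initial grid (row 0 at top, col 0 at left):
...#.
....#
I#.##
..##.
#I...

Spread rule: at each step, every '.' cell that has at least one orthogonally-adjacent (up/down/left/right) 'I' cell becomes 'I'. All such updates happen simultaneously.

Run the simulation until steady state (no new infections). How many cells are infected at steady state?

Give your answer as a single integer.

Answer: 16

Derivation:
Step 0 (initial): 2 infected
Step 1: +4 new -> 6 infected
Step 2: +3 new -> 9 infected
Step 3: +3 new -> 12 infected
Step 4: +4 new -> 16 infected
Step 5: +0 new -> 16 infected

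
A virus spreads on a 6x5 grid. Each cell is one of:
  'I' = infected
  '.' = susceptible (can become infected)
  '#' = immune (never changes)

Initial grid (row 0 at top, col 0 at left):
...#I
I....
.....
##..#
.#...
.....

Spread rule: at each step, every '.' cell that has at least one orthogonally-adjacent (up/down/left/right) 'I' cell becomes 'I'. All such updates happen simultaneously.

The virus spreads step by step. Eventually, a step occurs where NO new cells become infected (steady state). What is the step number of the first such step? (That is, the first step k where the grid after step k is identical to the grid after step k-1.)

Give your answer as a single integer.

Answer: 10

Derivation:
Step 0 (initial): 2 infected
Step 1: +4 new -> 6 infected
Step 2: +5 new -> 11 infected
Step 3: +3 new -> 14 infected
Step 4: +2 new -> 16 infected
Step 5: +2 new -> 18 infected
Step 6: +3 new -> 21 infected
Step 7: +2 new -> 23 infected
Step 8: +1 new -> 24 infected
Step 9: +1 new -> 25 infected
Step 10: +0 new -> 25 infected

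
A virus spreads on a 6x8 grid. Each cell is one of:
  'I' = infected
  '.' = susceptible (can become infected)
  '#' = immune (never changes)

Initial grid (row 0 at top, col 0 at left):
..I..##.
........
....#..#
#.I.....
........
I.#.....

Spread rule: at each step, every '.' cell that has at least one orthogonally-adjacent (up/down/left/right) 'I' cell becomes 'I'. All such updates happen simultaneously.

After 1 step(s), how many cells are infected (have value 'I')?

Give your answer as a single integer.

Answer: 12

Derivation:
Step 0 (initial): 3 infected
Step 1: +9 new -> 12 infected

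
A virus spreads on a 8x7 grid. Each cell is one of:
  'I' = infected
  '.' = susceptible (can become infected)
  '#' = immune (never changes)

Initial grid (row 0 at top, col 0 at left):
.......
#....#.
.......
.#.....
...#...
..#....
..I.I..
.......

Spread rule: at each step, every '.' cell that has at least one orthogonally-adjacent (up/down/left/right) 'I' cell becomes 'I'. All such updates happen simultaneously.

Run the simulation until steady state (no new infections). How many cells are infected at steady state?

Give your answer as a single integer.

Answer: 51

Derivation:
Step 0 (initial): 2 infected
Step 1: +6 new -> 8 infected
Step 2: +9 new -> 17 infected
Step 3: +7 new -> 24 infected
Step 4: +6 new -> 30 infected
Step 5: +6 new -> 36 infected
Step 6: +5 new -> 41 infected
Step 7: +5 new -> 46 infected
Step 8: +3 new -> 49 infected
Step 9: +1 new -> 50 infected
Step 10: +1 new -> 51 infected
Step 11: +0 new -> 51 infected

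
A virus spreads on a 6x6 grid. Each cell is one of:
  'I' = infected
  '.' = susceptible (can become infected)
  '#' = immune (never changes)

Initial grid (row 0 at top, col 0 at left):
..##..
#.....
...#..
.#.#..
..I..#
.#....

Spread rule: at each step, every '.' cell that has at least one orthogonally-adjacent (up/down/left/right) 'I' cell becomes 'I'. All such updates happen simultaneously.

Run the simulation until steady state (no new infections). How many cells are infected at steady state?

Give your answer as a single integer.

Step 0 (initial): 1 infected
Step 1: +4 new -> 5 infected
Step 2: +4 new -> 9 infected
Step 3: +6 new -> 15 infected
Step 4: +6 new -> 21 infected
Step 5: +3 new -> 24 infected
Step 6: +3 new -> 27 infected
Step 7: +1 new -> 28 infected
Step 8: +0 new -> 28 infected

Answer: 28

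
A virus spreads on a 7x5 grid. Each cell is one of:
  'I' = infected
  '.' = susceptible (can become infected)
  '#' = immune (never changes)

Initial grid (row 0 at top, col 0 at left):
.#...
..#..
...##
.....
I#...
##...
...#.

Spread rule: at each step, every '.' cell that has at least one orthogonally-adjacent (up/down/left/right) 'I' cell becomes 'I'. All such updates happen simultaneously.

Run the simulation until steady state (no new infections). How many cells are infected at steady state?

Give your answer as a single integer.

Step 0 (initial): 1 infected
Step 1: +1 new -> 2 infected
Step 2: +2 new -> 4 infected
Step 3: +3 new -> 7 infected
Step 4: +5 new -> 12 infected
Step 5: +3 new -> 15 infected
Step 6: +3 new -> 18 infected
Step 7: +2 new -> 20 infected
Step 8: +2 new -> 22 infected
Step 9: +0 new -> 22 infected

Answer: 22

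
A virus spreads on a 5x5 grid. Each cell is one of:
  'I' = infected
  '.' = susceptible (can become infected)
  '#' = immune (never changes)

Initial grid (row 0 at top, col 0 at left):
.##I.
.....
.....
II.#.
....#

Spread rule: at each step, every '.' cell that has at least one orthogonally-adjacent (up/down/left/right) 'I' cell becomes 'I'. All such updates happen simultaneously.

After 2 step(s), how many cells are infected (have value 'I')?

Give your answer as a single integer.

Step 0 (initial): 3 infected
Step 1: +7 new -> 10 infected
Step 2: +7 new -> 17 infected

Answer: 17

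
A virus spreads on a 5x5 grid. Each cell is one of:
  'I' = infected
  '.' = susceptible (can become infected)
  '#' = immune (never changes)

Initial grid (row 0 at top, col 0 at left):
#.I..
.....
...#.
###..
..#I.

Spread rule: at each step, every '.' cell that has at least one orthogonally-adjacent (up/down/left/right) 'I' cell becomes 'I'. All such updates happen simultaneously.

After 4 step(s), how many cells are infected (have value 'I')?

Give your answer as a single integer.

Answer: 17

Derivation:
Step 0 (initial): 2 infected
Step 1: +5 new -> 7 infected
Step 2: +5 new -> 12 infected
Step 3: +4 new -> 16 infected
Step 4: +1 new -> 17 infected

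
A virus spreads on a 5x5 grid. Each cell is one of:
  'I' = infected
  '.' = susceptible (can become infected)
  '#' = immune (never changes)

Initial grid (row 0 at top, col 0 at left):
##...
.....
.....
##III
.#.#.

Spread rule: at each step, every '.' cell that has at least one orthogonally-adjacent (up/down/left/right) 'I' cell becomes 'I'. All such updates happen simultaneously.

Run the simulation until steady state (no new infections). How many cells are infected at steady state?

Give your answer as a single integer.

Answer: 18

Derivation:
Step 0 (initial): 3 infected
Step 1: +5 new -> 8 infected
Step 2: +4 new -> 12 infected
Step 3: +5 new -> 17 infected
Step 4: +1 new -> 18 infected
Step 5: +0 new -> 18 infected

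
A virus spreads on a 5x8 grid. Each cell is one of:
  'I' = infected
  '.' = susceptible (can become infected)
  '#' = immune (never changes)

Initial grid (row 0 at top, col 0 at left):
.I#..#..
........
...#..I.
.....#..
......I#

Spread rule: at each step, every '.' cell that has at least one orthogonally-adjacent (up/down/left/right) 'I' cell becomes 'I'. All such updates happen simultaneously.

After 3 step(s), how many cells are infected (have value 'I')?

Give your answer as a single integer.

Answer: 27

Derivation:
Step 0 (initial): 3 infected
Step 1: +7 new -> 10 infected
Step 2: +9 new -> 19 infected
Step 3: +8 new -> 27 infected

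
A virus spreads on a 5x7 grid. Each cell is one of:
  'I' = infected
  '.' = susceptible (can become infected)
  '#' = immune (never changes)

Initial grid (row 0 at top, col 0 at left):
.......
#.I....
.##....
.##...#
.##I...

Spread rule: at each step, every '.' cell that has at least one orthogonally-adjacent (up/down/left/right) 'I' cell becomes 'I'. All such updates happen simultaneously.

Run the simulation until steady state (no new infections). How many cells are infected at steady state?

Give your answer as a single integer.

Step 0 (initial): 2 infected
Step 1: +5 new -> 7 infected
Step 2: +6 new -> 13 infected
Step 3: +6 new -> 19 infected
Step 4: +3 new -> 22 infected
Step 5: +2 new -> 24 infected
Step 6: +0 new -> 24 infected

Answer: 24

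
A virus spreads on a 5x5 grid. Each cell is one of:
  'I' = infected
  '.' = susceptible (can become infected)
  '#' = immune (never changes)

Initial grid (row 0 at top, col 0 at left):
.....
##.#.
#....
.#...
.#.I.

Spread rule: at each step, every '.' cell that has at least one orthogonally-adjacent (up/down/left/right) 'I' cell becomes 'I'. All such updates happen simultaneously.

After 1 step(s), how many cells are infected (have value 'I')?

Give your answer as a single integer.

Answer: 4

Derivation:
Step 0 (initial): 1 infected
Step 1: +3 new -> 4 infected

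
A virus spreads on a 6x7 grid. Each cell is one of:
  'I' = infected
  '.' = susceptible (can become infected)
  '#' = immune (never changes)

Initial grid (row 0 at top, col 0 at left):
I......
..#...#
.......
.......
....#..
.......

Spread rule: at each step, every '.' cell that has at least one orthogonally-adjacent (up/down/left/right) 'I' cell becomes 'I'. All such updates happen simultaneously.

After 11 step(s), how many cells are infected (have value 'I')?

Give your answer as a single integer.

Step 0 (initial): 1 infected
Step 1: +2 new -> 3 infected
Step 2: +3 new -> 6 infected
Step 3: +3 new -> 9 infected
Step 4: +5 new -> 14 infected
Step 5: +6 new -> 20 infected
Step 6: +6 new -> 26 infected
Step 7: +4 new -> 30 infected
Step 8: +3 new -> 33 infected
Step 9: +3 new -> 36 infected
Step 10: +2 new -> 38 infected
Step 11: +1 new -> 39 infected

Answer: 39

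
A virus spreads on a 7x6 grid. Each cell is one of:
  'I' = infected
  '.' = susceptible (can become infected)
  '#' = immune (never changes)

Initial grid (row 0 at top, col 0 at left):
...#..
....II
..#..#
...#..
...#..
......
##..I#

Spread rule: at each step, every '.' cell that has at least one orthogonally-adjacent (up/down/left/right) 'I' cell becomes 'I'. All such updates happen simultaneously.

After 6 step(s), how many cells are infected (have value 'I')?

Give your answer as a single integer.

Answer: 34

Derivation:
Step 0 (initial): 3 infected
Step 1: +6 new -> 9 infected
Step 2: +7 new -> 16 infected
Step 3: +5 new -> 21 infected
Step 4: +5 new -> 26 infected
Step 5: +6 new -> 32 infected
Step 6: +2 new -> 34 infected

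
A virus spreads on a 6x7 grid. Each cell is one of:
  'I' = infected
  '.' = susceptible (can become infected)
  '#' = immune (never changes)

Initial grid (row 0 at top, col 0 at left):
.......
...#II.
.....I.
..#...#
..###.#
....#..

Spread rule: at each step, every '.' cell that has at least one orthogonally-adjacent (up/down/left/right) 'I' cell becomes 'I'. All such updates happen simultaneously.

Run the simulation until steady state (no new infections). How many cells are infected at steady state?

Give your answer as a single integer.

Answer: 34

Derivation:
Step 0 (initial): 3 infected
Step 1: +6 new -> 9 infected
Step 2: +5 new -> 14 infected
Step 3: +4 new -> 18 infected
Step 4: +4 new -> 22 infected
Step 5: +4 new -> 26 infected
Step 6: +3 new -> 29 infected
Step 7: +2 new -> 31 infected
Step 8: +2 new -> 33 infected
Step 9: +1 new -> 34 infected
Step 10: +0 new -> 34 infected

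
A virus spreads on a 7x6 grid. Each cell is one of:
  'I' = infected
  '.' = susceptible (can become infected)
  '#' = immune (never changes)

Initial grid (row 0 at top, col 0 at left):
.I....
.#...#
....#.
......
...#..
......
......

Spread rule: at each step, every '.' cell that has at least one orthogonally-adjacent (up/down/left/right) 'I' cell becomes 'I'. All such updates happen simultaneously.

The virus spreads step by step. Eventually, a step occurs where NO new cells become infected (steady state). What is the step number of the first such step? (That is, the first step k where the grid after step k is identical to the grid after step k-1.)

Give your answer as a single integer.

Answer: 11

Derivation:
Step 0 (initial): 1 infected
Step 1: +2 new -> 3 infected
Step 2: +3 new -> 6 infected
Step 3: +4 new -> 10 infected
Step 4: +6 new -> 16 infected
Step 5: +4 new -> 20 infected
Step 6: +4 new -> 24 infected
Step 7: +6 new -> 30 infected
Step 8: +5 new -> 35 infected
Step 9: +2 new -> 37 infected
Step 10: +1 new -> 38 infected
Step 11: +0 new -> 38 infected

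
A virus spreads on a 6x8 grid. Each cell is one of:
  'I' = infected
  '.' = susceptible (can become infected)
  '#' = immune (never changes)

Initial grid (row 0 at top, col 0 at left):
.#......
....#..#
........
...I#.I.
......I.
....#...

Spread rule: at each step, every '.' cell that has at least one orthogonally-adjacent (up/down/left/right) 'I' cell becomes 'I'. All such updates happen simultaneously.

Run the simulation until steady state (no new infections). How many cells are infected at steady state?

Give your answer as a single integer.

Answer: 43

Derivation:
Step 0 (initial): 3 infected
Step 1: +9 new -> 12 infected
Step 2: +12 new -> 24 infected
Step 3: +8 new -> 32 infected
Step 4: +8 new -> 40 infected
Step 5: +2 new -> 42 infected
Step 6: +1 new -> 43 infected
Step 7: +0 new -> 43 infected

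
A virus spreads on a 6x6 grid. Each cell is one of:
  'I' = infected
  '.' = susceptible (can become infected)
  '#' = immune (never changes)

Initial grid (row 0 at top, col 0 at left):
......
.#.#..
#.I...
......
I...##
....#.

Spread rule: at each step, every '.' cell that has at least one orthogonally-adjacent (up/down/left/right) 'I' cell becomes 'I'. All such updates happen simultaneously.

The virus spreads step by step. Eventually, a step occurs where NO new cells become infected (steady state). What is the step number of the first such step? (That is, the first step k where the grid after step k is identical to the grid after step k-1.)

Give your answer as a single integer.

Answer: 6

Derivation:
Step 0 (initial): 2 infected
Step 1: +7 new -> 9 infected
Step 2: +6 new -> 15 infected
Step 3: +7 new -> 22 infected
Step 4: +5 new -> 27 infected
Step 5: +2 new -> 29 infected
Step 6: +0 new -> 29 infected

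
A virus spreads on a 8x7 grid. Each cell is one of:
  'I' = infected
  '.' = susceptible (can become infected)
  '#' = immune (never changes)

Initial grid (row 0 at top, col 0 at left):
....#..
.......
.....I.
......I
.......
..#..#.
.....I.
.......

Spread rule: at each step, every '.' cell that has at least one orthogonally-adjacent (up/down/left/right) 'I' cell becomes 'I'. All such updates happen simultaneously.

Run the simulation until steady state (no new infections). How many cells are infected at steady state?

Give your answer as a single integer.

Step 0 (initial): 3 infected
Step 1: +8 new -> 11 infected
Step 2: +11 new -> 22 infected
Step 3: +8 new -> 30 infected
Step 4: +7 new -> 37 infected
Step 5: +8 new -> 45 infected
Step 6: +6 new -> 51 infected
Step 7: +2 new -> 53 infected
Step 8: +0 new -> 53 infected

Answer: 53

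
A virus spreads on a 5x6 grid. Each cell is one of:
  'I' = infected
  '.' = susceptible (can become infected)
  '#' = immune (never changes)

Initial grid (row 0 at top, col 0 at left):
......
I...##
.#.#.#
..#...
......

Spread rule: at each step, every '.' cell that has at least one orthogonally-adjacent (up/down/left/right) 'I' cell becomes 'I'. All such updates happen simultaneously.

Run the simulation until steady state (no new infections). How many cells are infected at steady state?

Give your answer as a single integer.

Answer: 24

Derivation:
Step 0 (initial): 1 infected
Step 1: +3 new -> 4 infected
Step 2: +3 new -> 7 infected
Step 3: +5 new -> 12 infected
Step 4: +2 new -> 14 infected
Step 5: +2 new -> 16 infected
Step 6: +2 new -> 18 infected
Step 7: +2 new -> 20 infected
Step 8: +2 new -> 22 infected
Step 9: +2 new -> 24 infected
Step 10: +0 new -> 24 infected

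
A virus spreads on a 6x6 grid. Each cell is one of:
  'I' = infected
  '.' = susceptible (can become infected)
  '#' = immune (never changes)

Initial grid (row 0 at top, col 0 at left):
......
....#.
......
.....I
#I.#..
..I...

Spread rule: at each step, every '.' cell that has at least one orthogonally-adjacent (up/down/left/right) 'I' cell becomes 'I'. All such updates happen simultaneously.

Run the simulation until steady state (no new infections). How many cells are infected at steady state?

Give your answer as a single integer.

Step 0 (initial): 3 infected
Step 1: +7 new -> 10 infected
Step 2: +10 new -> 20 infected
Step 3: +5 new -> 25 infected
Step 4: +5 new -> 30 infected
Step 5: +3 new -> 33 infected
Step 6: +0 new -> 33 infected

Answer: 33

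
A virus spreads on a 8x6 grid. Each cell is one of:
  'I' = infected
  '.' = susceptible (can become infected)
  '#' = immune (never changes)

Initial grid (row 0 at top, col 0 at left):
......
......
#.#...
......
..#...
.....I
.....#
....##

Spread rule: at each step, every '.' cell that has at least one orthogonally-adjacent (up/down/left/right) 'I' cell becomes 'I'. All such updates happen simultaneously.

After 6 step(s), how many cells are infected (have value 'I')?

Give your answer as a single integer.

Step 0 (initial): 1 infected
Step 1: +2 new -> 3 infected
Step 2: +4 new -> 7 infected
Step 3: +5 new -> 12 infected
Step 4: +6 new -> 18 infected
Step 5: +8 new -> 26 infected
Step 6: +6 new -> 32 infected

Answer: 32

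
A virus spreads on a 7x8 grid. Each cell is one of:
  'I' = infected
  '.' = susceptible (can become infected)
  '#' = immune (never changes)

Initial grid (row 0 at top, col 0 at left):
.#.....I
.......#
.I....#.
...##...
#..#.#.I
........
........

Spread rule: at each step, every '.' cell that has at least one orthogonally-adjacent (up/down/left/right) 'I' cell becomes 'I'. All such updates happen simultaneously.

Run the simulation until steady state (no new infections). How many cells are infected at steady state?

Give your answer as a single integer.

Step 0 (initial): 3 infected
Step 1: +8 new -> 11 infected
Step 2: +12 new -> 23 infected
Step 3: +11 new -> 34 infected
Step 4: +8 new -> 42 infected
Step 5: +5 new -> 47 infected
Step 6: +1 new -> 48 infected
Step 7: +0 new -> 48 infected

Answer: 48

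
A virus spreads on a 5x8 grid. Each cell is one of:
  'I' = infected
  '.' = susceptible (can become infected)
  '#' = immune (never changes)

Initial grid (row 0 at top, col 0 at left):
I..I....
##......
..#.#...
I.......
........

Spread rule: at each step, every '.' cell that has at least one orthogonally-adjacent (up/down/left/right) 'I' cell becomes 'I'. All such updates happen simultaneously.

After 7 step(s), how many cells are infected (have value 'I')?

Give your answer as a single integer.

Step 0 (initial): 3 infected
Step 1: +7 new -> 10 infected
Step 2: +7 new -> 17 infected
Step 3: +4 new -> 21 infected
Step 4: +5 new -> 26 infected
Step 5: +4 new -> 30 infected
Step 6: +3 new -> 33 infected
Step 7: +2 new -> 35 infected

Answer: 35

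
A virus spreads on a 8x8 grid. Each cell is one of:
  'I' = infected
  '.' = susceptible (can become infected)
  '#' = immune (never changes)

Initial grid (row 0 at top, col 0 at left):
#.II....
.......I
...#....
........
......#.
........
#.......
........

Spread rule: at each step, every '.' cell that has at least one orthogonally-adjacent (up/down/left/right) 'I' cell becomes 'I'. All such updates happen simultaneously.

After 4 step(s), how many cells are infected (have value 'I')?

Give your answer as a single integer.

Step 0 (initial): 3 infected
Step 1: +7 new -> 10 infected
Step 2: +8 new -> 18 infected
Step 3: +7 new -> 25 infected
Step 4: +7 new -> 32 infected

Answer: 32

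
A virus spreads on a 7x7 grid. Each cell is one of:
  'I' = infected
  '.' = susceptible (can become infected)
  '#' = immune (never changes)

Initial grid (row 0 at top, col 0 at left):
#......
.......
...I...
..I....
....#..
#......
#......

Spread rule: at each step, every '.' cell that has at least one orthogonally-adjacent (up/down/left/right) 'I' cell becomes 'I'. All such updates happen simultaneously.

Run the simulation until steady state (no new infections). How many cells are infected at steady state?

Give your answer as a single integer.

Step 0 (initial): 2 infected
Step 1: +6 new -> 8 infected
Step 2: +10 new -> 18 infected
Step 3: +11 new -> 29 infected
Step 4: +9 new -> 38 infected
Step 5: +4 new -> 42 infected
Step 6: +2 new -> 44 infected
Step 7: +1 new -> 45 infected
Step 8: +0 new -> 45 infected

Answer: 45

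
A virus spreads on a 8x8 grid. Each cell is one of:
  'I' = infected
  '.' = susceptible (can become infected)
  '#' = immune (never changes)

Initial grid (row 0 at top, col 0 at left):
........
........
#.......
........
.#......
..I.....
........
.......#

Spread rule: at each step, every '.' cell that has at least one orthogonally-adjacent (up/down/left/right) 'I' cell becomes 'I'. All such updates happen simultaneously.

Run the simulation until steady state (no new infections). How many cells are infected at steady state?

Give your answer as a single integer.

Step 0 (initial): 1 infected
Step 1: +4 new -> 5 infected
Step 2: +7 new -> 12 infected
Step 3: +10 new -> 22 infected
Step 4: +10 new -> 32 infected
Step 5: +9 new -> 41 infected
Step 6: +9 new -> 50 infected
Step 7: +5 new -> 55 infected
Step 8: +3 new -> 58 infected
Step 9: +2 new -> 60 infected
Step 10: +1 new -> 61 infected
Step 11: +0 new -> 61 infected

Answer: 61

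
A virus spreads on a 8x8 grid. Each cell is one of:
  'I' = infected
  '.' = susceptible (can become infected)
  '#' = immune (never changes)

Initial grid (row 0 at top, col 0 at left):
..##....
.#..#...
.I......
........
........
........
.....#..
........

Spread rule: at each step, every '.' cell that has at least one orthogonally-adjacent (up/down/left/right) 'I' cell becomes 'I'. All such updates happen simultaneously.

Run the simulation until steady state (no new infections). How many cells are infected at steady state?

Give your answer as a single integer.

Answer: 59

Derivation:
Step 0 (initial): 1 infected
Step 1: +3 new -> 4 infected
Step 2: +6 new -> 10 infected
Step 3: +7 new -> 17 infected
Step 4: +7 new -> 24 infected
Step 5: +8 new -> 32 infected
Step 6: +9 new -> 41 infected
Step 7: +8 new -> 49 infected
Step 8: +4 new -> 53 infected
Step 9: +3 new -> 56 infected
Step 10: +2 new -> 58 infected
Step 11: +1 new -> 59 infected
Step 12: +0 new -> 59 infected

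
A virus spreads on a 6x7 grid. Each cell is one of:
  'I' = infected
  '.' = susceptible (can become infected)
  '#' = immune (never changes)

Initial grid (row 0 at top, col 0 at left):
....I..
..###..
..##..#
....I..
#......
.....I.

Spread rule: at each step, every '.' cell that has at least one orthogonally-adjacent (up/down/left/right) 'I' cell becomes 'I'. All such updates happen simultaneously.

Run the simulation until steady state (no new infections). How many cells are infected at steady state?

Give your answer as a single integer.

Answer: 35

Derivation:
Step 0 (initial): 3 infected
Step 1: +9 new -> 12 infected
Step 2: +9 new -> 21 infected
Step 3: +5 new -> 26 infected
Step 4: +6 new -> 32 infected
Step 5: +3 new -> 35 infected
Step 6: +0 new -> 35 infected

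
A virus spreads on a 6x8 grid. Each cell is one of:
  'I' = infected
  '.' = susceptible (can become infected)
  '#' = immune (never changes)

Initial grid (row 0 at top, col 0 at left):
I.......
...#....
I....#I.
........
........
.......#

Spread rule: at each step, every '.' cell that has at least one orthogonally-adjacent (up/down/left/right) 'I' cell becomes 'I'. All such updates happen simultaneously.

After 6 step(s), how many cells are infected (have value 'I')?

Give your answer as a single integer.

Answer: 45

Derivation:
Step 0 (initial): 3 infected
Step 1: +7 new -> 10 infected
Step 2: +11 new -> 21 infected
Step 3: +13 new -> 34 infected
Step 4: +7 new -> 41 infected
Step 5: +3 new -> 44 infected
Step 6: +1 new -> 45 infected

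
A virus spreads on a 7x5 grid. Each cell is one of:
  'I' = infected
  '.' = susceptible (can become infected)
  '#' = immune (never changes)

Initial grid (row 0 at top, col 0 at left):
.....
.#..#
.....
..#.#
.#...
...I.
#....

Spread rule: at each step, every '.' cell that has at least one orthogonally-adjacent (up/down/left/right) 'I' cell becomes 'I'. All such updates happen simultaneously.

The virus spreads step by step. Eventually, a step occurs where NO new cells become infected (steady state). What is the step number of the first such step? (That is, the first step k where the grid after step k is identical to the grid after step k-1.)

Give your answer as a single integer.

Step 0 (initial): 1 infected
Step 1: +4 new -> 5 infected
Step 2: +6 new -> 11 infected
Step 3: +3 new -> 14 infected
Step 4: +4 new -> 18 infected
Step 5: +4 new -> 22 infected
Step 6: +4 new -> 26 infected
Step 7: +2 new -> 28 infected
Step 8: +1 new -> 29 infected
Step 9: +0 new -> 29 infected

Answer: 9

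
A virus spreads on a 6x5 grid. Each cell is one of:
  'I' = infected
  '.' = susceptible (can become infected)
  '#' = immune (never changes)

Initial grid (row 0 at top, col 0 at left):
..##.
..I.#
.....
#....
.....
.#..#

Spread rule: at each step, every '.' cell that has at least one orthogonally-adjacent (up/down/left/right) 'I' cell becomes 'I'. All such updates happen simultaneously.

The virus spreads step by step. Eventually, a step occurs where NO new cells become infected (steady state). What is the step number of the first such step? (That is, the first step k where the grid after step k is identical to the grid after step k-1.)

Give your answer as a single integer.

Answer: 7

Derivation:
Step 0 (initial): 1 infected
Step 1: +3 new -> 4 infected
Step 2: +5 new -> 9 infected
Step 3: +6 new -> 15 infected
Step 4: +4 new -> 19 infected
Step 5: +3 new -> 22 infected
Step 6: +1 new -> 23 infected
Step 7: +0 new -> 23 infected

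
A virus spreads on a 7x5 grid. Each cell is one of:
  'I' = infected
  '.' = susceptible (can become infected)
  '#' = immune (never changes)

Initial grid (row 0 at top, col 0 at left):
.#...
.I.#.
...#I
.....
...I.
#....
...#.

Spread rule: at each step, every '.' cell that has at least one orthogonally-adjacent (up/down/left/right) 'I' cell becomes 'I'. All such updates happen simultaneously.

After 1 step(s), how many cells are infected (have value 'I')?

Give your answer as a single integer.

Step 0 (initial): 3 infected
Step 1: +9 new -> 12 infected

Answer: 12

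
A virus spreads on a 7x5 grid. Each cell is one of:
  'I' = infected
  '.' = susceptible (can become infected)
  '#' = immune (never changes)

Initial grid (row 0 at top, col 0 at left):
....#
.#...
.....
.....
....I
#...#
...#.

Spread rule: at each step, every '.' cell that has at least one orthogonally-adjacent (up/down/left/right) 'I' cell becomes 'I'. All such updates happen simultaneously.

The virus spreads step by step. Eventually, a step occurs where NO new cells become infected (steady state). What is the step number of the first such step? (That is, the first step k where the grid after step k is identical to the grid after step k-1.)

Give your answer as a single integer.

Answer: 9

Derivation:
Step 0 (initial): 1 infected
Step 1: +2 new -> 3 infected
Step 2: +4 new -> 7 infected
Step 3: +5 new -> 12 infected
Step 4: +6 new -> 18 infected
Step 5: +5 new -> 23 infected
Step 6: +3 new -> 26 infected
Step 7: +2 new -> 28 infected
Step 8: +1 new -> 29 infected
Step 9: +0 new -> 29 infected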